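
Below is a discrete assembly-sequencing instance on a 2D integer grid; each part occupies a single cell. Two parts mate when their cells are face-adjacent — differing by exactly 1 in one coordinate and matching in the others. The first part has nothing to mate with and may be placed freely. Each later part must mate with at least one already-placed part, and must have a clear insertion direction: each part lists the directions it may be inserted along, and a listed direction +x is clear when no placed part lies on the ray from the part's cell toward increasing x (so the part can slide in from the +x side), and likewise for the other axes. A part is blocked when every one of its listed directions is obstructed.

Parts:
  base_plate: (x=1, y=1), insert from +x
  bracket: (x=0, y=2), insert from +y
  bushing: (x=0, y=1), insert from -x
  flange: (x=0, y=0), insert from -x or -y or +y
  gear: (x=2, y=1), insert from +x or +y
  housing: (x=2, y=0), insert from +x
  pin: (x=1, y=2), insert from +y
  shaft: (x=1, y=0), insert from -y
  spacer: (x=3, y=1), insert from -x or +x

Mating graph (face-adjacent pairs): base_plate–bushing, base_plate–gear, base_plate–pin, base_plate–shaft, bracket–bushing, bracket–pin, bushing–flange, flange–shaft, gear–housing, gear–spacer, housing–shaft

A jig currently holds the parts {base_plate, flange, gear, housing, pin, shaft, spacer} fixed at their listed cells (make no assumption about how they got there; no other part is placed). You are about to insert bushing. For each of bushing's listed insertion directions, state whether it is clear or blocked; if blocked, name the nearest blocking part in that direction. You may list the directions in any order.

-x: clear

-x: ray from bushing(0, 1) has no placed part ⇒ clear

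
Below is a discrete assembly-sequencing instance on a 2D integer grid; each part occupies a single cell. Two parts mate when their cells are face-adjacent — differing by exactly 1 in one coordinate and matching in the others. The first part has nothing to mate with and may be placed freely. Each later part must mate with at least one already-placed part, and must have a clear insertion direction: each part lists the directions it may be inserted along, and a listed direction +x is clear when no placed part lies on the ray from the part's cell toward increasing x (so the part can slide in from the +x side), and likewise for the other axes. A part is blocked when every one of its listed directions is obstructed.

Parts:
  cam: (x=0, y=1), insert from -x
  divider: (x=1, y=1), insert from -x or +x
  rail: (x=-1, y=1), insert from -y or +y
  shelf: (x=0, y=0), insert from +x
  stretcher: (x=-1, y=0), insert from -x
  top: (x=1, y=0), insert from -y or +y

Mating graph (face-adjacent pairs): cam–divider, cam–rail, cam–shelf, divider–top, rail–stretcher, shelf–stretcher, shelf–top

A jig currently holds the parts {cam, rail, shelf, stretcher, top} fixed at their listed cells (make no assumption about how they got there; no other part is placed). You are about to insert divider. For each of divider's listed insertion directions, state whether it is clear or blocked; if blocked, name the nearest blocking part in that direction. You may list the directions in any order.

-x: nearest on ray is cam@(0, 1) ⇒ blocked
+x: ray from divider(1, 1) has no placed part ⇒ clear

+x: clear; -x: blocked by cam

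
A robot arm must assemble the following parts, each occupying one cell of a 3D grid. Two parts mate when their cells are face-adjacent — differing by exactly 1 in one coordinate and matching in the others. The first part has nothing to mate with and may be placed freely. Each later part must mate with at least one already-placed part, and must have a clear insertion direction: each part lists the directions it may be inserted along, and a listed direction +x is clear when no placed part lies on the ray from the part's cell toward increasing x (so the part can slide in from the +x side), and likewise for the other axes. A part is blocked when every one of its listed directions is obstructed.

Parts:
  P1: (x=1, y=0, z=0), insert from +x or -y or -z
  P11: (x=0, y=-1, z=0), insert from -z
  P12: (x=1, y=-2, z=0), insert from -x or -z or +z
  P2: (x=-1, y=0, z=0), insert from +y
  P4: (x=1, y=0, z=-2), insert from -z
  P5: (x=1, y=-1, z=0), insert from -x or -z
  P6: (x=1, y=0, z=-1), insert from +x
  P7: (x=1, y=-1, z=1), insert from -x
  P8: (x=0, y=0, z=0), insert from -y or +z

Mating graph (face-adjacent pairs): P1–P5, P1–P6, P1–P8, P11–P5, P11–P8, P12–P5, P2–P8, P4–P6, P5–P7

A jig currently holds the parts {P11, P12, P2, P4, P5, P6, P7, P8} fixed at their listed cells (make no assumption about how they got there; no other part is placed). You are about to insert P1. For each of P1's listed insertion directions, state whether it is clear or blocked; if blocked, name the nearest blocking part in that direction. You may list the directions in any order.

+x: clear; -y: blocked by P5; -z: blocked by P6

+x: ray from P1(1, 0, 0) has no placed part ⇒ clear
-y: nearest on ray is P5@(1, -1, 0) ⇒ blocked
-z: nearest on ray is P6@(1, 0, -1) ⇒ blocked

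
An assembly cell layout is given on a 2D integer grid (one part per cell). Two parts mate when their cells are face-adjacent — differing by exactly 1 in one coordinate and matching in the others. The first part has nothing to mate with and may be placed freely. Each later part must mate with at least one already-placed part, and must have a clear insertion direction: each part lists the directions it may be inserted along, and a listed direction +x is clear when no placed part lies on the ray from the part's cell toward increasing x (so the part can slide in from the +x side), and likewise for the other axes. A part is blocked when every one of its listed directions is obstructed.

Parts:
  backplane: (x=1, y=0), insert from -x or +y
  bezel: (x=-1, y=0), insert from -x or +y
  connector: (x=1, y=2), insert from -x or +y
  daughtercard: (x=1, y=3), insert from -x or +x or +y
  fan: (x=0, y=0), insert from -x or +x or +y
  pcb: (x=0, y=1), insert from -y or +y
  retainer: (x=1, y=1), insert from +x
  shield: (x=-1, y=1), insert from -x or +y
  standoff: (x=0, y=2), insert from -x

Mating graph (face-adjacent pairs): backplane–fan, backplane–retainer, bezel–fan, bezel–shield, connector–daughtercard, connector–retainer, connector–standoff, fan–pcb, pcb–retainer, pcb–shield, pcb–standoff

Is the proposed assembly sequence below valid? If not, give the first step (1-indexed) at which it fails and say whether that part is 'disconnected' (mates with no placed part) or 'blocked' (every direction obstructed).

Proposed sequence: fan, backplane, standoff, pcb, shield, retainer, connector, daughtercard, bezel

1. fan@(0, 0) [-x clear] — {fan}
2. backplane@(1, 0) [+y clear] — {backplane, fan}
3. standoff@(0, 2) — no placed neighbour ⇒ disconnected

Invalid at step 3 (disconnected)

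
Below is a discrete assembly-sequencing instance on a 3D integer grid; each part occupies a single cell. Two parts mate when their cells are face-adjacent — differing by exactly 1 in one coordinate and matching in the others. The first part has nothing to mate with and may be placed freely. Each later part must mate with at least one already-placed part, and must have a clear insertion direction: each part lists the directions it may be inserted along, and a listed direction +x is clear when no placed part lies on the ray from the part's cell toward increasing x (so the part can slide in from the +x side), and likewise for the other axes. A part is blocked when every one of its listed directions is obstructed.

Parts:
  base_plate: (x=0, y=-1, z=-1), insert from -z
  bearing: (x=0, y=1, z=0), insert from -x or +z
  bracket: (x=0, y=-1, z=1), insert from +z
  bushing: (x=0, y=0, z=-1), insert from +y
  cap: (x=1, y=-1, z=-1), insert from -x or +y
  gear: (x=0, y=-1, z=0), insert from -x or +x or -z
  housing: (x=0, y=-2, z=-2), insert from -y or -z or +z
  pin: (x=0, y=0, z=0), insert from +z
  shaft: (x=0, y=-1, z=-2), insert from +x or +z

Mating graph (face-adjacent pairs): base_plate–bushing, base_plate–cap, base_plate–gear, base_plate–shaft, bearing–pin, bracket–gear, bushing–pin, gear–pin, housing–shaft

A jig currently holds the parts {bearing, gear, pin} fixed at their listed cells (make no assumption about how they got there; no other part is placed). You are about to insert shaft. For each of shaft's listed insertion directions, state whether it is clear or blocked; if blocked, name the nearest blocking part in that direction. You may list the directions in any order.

+x: clear; +z: blocked by gear

+x: ray from shaft(0, -1, -2) has no placed part ⇒ clear
+z: nearest on ray is gear@(0, -1, 0) ⇒ blocked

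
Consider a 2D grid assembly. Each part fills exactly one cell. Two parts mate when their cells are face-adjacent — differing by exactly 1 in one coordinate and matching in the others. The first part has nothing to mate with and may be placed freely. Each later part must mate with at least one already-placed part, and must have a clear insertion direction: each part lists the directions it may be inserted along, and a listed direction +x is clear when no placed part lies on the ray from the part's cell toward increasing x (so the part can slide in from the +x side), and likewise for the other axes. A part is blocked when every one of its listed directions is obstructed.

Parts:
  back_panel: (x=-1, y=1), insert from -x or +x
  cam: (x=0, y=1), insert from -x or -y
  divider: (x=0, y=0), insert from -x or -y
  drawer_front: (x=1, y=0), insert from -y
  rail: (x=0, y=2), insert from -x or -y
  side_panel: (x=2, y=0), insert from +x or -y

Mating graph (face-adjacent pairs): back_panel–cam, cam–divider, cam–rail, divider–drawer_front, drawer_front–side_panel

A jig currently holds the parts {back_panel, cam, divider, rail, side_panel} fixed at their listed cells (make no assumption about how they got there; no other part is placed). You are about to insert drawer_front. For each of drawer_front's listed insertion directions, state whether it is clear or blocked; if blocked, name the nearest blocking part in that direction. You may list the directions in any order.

-y: clear

-y: ray from drawer_front(1, 0) has no placed part ⇒ clear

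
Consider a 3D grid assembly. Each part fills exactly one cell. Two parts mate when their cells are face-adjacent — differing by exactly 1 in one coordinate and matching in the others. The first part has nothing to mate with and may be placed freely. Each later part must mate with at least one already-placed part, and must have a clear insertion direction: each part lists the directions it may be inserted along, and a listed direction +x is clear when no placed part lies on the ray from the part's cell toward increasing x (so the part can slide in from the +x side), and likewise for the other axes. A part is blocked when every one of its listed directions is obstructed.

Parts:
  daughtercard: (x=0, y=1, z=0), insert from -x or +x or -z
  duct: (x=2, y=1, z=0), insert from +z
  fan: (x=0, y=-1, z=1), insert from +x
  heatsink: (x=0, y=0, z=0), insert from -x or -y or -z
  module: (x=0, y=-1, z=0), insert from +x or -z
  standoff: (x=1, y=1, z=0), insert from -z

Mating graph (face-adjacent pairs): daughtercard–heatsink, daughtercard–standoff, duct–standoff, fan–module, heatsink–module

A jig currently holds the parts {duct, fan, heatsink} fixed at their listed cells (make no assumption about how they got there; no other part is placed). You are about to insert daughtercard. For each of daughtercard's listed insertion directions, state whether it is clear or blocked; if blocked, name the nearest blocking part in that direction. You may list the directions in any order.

+x: blocked by duct; -x: clear; -z: clear

-x: ray from daughtercard(0, 1, 0) has no placed part ⇒ clear
+x: nearest on ray is duct@(2, 1, 0) ⇒ blocked
-z: ray from daughtercard(0, 1, 0) has no placed part ⇒ clear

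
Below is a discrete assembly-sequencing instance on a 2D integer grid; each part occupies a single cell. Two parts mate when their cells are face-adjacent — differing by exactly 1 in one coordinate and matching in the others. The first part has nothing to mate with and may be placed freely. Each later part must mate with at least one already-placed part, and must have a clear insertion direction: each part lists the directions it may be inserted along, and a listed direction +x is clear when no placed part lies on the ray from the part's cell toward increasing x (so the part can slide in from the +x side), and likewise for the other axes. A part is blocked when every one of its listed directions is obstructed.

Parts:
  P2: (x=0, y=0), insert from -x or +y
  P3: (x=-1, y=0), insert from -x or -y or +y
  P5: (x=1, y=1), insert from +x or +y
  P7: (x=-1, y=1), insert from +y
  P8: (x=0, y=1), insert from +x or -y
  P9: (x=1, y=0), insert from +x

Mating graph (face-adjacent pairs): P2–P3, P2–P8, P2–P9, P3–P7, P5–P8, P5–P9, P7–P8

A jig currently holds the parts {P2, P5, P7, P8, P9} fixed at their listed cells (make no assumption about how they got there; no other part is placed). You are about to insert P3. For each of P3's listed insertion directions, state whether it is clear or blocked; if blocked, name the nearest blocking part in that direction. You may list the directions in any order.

-x: ray from P3(-1, 0) has no placed part ⇒ clear
-y: ray from P3(-1, 0) has no placed part ⇒ clear
+y: nearest on ray is P7@(-1, 1) ⇒ blocked

+y: blocked by P7; -x: clear; -y: clear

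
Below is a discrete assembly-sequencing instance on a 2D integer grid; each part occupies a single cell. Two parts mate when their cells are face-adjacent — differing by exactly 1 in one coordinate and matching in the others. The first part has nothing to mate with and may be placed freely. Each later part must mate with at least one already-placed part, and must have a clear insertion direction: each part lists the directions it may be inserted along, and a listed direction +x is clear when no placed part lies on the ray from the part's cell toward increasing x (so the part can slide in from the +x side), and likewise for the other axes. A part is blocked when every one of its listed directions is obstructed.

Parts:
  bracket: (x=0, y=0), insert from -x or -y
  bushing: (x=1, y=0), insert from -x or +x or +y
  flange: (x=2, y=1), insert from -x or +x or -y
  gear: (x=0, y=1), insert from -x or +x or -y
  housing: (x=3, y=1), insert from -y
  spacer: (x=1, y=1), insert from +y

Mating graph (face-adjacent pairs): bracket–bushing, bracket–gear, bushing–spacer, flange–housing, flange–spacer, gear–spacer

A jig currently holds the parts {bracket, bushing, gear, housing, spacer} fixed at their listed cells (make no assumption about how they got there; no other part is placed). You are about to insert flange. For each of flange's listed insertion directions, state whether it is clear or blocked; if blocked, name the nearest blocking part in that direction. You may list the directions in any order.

-x: nearest on ray is spacer@(1, 1) ⇒ blocked
+x: nearest on ray is housing@(3, 1) ⇒ blocked
-y: ray from flange(2, 1) has no placed part ⇒ clear

+x: blocked by housing; -x: blocked by spacer; -y: clear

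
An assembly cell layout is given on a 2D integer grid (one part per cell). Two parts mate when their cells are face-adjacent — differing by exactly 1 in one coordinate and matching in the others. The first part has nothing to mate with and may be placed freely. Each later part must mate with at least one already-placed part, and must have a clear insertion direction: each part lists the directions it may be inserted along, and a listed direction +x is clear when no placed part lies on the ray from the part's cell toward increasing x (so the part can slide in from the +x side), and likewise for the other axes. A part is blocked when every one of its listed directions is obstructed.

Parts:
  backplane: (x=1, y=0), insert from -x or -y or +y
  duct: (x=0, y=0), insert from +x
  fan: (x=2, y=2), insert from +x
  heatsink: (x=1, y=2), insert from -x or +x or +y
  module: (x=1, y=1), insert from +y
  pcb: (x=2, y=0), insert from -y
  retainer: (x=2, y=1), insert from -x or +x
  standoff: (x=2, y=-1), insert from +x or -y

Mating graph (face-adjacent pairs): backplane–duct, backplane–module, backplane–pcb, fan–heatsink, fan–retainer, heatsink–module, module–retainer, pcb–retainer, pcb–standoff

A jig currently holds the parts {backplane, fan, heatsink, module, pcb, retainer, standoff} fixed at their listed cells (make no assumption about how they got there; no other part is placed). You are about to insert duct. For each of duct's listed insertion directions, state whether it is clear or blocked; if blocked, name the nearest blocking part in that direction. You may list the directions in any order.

+x: nearest on ray is backplane@(1, 0) ⇒ blocked

+x: blocked by backplane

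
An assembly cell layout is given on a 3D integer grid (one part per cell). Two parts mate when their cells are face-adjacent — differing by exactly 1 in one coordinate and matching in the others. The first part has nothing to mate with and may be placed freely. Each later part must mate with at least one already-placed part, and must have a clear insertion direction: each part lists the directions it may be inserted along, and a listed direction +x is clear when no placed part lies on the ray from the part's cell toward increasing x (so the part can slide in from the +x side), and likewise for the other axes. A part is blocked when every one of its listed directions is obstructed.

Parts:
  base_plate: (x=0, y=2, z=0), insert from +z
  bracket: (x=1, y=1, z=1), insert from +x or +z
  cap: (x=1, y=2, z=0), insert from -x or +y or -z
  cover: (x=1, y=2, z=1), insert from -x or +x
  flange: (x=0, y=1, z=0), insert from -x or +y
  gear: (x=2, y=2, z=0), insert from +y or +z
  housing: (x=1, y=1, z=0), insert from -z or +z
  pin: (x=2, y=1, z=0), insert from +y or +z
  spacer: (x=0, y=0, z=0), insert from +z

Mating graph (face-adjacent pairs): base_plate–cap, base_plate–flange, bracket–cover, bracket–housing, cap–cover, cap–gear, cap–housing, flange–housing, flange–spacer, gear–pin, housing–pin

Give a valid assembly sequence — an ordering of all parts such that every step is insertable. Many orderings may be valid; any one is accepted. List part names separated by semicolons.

1. gear@(2, 2, 0) [+y clear] — {gear}
2. cap@(1, 2, 0) [-x clear] — {cap, gear}
3. base_plate@(0, 2, 0) [+z clear] — {base_plate, cap, gear}
4. cover@(1, 2, 1) [-x clear] — {base_plate, cap, cover, gear}
5. bracket@(1, 1, 1) [+x clear] — {base_plate, bracket, cap, cover, gear}
6. housing@(1, 1, 0) [-z clear] — {base_plate, bracket, cap, cover, gear, housing}
7. pin@(2, 1, 0) [+z clear] — {base_plate, bracket, cap, cover, gear, housing, pin}
8. flange@(0, 1, 0) [-x clear] — {base_plate, bracket, cap, cover, flange, gear, housing, pin}
9. spacer@(0, 0, 0) [+z clear] — {base_plate, bracket, cap, cover, flange, gear, housing, pin, spacer}

gear; cap; base_plate; cover; bracket; housing; pin; flange; spacer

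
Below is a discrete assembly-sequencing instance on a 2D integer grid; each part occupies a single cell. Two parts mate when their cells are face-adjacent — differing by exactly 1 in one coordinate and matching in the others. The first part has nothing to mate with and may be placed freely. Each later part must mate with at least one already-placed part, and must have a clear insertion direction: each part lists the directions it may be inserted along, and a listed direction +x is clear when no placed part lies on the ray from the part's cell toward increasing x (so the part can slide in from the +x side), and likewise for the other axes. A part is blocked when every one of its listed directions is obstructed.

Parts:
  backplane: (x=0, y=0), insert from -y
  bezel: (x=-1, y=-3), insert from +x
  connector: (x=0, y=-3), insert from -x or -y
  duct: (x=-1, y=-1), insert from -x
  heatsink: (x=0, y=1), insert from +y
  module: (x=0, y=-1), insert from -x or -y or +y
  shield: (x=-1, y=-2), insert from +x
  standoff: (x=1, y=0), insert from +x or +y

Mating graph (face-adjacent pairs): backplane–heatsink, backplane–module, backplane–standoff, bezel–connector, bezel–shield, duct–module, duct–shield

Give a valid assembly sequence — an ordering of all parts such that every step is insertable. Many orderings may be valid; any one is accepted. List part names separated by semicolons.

1. standoff@(1, 0) [+x clear] — {standoff}
2. backplane@(0, 0) [-y clear] — {backplane, standoff}
3. heatsink@(0, 1) [+y clear] — {backplane, heatsink, standoff}
4. module@(0, -1) [-x clear] — {backplane, heatsink, module, standoff}
5. duct@(-1, -1) [-x clear] — {backplane, duct, heatsink, module, standoff}
6. shield@(-1, -2) [+x clear] — {backplane, duct, heatsink, module, shield, standoff}
7. bezel@(-1, -3) [+x clear] — {backplane, bezel, duct, heatsink, module, shield, standoff}
8. connector@(0, -3) [-y clear] — {backplane, bezel, connector, duct, heatsink, module, shield, standoff}

standoff; backplane; heatsink; module; duct; shield; bezel; connector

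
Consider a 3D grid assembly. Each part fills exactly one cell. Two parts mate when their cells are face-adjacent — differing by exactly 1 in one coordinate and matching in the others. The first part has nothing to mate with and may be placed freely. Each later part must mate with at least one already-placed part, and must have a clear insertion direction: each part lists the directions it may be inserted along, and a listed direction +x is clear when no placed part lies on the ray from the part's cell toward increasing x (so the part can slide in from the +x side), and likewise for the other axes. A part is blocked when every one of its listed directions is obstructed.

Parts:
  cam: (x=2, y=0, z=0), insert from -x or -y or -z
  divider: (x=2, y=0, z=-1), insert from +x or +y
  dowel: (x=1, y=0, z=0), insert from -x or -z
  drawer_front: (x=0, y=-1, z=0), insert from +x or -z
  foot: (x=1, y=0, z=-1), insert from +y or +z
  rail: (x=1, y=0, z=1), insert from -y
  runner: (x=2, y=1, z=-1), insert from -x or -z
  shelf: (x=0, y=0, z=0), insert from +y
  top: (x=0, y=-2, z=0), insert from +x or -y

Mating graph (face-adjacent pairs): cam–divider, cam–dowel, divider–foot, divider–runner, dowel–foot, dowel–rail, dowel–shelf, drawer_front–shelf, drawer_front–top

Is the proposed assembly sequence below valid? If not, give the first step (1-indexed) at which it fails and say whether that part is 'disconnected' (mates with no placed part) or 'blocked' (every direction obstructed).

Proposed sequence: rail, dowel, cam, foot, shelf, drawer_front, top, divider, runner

1. rail@(1, 0, 1) [-y clear] — {rail}
2. dowel@(1, 0, 0) [-x clear] — {dowel, rail}
3. cam@(2, 0, 0) [-y clear] — {cam, dowel, rail}
4. foot@(1, 0, -1) [+y clear] — {cam, dowel, foot, rail}
5. shelf@(0, 0, 0) [+y clear] — {cam, dowel, foot, rail, shelf}
6. drawer_front@(0, -1, 0) [+x clear] — {cam, dowel, drawer_front, foot, rail, shelf}
7. top@(0, -2, 0) [+x clear] — {cam, dowel, drawer_front, foot, rail, shelf, top}
8. divider@(2, 0, -1) [+x clear] — {cam, divider, dowel, drawer_front, foot, rail, shelf, top}
9. runner@(2, 1, -1) [-x clear] — {cam, divider, dowel, drawer_front, foot, rail, runner, shelf, top}

Valid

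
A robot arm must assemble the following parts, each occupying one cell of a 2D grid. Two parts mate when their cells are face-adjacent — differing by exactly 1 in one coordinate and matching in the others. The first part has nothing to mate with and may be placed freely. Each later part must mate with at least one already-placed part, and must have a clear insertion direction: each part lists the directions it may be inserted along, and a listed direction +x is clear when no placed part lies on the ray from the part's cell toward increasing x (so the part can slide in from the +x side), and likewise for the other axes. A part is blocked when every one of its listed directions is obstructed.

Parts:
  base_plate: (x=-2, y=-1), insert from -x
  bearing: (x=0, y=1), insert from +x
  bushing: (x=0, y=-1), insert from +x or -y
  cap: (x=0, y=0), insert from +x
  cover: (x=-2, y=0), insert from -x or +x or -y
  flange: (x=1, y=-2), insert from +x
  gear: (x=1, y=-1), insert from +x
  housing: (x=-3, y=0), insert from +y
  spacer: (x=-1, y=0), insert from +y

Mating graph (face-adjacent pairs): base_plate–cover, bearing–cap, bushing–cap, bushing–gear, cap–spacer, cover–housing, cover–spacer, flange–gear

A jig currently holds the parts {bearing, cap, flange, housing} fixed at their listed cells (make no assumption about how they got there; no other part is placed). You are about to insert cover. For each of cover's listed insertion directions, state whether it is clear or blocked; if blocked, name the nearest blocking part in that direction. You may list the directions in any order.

+x: blocked by cap; -x: blocked by housing; -y: clear

-x: nearest on ray is housing@(-3, 0) ⇒ blocked
+x: nearest on ray is cap@(0, 0) ⇒ blocked
-y: ray from cover(-2, 0) has no placed part ⇒ clear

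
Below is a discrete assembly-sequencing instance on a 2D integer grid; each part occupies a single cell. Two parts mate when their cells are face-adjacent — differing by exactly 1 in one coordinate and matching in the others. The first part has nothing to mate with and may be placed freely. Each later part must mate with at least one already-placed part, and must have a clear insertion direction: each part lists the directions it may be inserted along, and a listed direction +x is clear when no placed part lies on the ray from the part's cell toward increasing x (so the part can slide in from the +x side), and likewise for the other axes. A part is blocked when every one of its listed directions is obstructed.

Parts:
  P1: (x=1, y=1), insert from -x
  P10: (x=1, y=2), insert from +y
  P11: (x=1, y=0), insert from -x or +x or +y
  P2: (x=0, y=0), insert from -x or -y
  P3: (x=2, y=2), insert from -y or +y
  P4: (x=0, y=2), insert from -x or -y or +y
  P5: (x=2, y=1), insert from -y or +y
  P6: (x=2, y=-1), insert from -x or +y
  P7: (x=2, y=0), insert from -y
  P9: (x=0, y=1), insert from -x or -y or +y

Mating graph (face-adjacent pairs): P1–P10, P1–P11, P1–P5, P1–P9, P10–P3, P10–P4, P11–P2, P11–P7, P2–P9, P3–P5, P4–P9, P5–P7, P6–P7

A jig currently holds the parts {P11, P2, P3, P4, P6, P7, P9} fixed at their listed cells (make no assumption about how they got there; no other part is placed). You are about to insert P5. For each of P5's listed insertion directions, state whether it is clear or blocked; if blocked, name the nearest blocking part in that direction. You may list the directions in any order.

+y: blocked by P3; -y: blocked by P7

-y: nearest on ray is P7@(2, 0) ⇒ blocked
+y: nearest on ray is P3@(2, 2) ⇒ blocked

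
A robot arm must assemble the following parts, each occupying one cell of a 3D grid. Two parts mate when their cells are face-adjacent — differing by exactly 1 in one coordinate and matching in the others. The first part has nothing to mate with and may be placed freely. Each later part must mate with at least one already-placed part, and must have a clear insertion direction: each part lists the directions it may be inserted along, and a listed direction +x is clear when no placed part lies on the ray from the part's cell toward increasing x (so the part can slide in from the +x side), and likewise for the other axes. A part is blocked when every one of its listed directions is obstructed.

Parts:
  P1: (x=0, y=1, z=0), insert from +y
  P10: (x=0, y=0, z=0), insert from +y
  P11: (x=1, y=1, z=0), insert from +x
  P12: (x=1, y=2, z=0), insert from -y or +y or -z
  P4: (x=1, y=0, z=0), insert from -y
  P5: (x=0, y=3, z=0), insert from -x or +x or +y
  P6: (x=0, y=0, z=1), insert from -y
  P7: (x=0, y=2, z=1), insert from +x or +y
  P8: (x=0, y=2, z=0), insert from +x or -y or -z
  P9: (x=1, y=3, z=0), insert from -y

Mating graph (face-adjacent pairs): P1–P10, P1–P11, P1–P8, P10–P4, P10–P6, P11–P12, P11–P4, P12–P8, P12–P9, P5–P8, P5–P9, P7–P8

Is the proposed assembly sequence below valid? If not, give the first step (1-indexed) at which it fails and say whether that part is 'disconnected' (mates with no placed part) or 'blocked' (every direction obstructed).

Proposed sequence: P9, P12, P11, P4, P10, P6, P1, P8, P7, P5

1. P9@(1, 3, 0) [-y clear] — {P9}
2. P12@(1, 2, 0) [-y clear] — {P12, P9}
3. P11@(1, 1, 0) [+x clear] — {P11, P12, P9}
4. P4@(1, 0, 0) [-y clear] — {P11, P12, P4, P9}
5. P10@(0, 0, 0) [+y clear] — {P10, P11, P12, P4, P9}
6. P6@(0, 0, 1) [-y clear] — {P10, P11, P12, P4, P6, P9}
7. P1@(0, 1, 0) [+y clear] — {P1, P10, P11, P12, P4, P6, P9}
8. P8@(0, 2, 0) [-z clear] — {P1, P10, P11, P12, P4, P6, P8, P9}
9. P7@(0, 2, 1) [+x clear] — {P1, P10, P11, P12, P4, P6, P7, P8, P9}
10. P5@(0, 3, 0) [-x clear] — {P1, P10, P11, P12, P4, P5, P6, P7, P8, P9}

Valid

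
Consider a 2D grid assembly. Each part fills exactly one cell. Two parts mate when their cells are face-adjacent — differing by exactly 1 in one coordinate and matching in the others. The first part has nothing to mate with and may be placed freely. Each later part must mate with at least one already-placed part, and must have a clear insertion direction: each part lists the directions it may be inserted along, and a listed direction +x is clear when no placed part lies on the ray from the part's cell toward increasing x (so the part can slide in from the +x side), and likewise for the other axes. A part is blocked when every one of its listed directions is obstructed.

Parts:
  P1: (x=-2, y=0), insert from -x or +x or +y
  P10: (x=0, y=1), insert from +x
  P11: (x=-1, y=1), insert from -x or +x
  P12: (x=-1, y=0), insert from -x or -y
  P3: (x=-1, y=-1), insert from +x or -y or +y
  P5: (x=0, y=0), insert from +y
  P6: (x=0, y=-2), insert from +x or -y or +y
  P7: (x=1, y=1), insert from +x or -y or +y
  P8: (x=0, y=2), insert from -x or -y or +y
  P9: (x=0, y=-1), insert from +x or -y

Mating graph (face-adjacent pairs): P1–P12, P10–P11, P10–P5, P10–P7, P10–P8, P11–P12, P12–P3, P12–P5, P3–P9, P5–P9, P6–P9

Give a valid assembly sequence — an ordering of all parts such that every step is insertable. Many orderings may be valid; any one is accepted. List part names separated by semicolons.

P12; P11; P3; P9; P1; P6; P5; P10; P8; P7

1. P12@(-1, 0) [-x clear] — {P12}
2. P11@(-1, 1) [-x clear] — {P11, P12}
3. P3@(-1, -1) [+x clear] — {P11, P12, P3}
4. P9@(0, -1) [+x clear] — {P11, P12, P3, P9}
5. P1@(-2, 0) [-x clear] — {P1, P11, P12, P3, P9}
6. P6@(0, -2) [+x clear] — {P1, P11, P12, P3, P6, P9}
7. P5@(0, 0) [+y clear] — {P1, P11, P12, P3, P5, P6, P9}
8. P10@(0, 1) [+x clear] — {P1, P10, P11, P12, P3, P5, P6, P9}
9. P8@(0, 2) [-x clear] — {P1, P10, P11, P12, P3, P5, P6, P8, P9}
10. P7@(1, 1) [+x clear] — {P1, P10, P11, P12, P3, P5, P6, P7, P8, P9}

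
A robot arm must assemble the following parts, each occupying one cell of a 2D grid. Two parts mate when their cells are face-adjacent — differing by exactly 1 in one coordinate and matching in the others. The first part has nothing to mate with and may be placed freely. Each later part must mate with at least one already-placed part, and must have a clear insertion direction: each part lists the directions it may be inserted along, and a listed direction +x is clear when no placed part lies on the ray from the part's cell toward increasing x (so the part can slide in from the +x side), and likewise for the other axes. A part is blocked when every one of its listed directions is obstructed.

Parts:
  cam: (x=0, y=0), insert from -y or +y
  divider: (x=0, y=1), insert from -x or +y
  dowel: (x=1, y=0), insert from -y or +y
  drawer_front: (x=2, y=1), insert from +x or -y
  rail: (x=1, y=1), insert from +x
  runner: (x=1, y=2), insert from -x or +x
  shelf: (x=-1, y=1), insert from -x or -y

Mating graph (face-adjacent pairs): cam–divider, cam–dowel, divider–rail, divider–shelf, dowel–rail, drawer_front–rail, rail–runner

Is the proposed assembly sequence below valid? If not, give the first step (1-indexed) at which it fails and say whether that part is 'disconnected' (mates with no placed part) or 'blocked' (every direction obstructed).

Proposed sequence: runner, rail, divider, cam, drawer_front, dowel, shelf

1. runner@(1, 2) [-x clear] — {runner}
2. rail@(1, 1) [+x clear] — {rail, runner}
3. divider@(0, 1) [-x clear] — {divider, rail, runner}
4. cam@(0, 0) [-y clear] — {cam, divider, rail, runner}
5. drawer_front@(2, 1) [+x clear] — {cam, divider, drawer_front, rail, runner}
6. dowel@(1, 0) [-y clear] — {cam, divider, dowel, drawer_front, rail, runner}
7. shelf@(-1, 1) [-x clear] — {cam, divider, dowel, drawer_front, rail, runner, shelf}

Valid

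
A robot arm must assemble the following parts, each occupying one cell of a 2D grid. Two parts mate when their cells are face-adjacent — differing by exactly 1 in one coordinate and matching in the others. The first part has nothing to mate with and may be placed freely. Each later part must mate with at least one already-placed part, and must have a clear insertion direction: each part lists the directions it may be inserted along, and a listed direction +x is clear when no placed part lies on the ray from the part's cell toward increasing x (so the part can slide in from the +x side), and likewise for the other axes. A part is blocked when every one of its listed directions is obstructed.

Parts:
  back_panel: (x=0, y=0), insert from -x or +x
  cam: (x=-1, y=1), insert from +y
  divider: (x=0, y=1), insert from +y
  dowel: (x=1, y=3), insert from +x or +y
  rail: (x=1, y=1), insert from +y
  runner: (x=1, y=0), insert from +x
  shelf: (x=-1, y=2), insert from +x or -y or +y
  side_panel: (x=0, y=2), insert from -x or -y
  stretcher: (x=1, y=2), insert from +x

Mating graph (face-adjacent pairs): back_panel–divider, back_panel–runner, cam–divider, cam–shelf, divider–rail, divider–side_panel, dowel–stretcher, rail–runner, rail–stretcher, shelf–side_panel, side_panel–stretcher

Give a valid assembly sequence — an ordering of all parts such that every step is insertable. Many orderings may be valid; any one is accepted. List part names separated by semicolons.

1. back_panel@(0, 0) [-x clear] — {back_panel}
2. divider@(0, 1) [+y clear] — {back_panel, divider}
3. side_panel@(0, 2) [-x clear] — {back_panel, divider, side_panel}
4. cam@(-1, 1) [+y clear] — {back_panel, cam, divider, side_panel}
5. runner@(1, 0) [+x clear] — {back_panel, cam, divider, runner, side_panel}
6. shelf@(-1, 2) [+y clear] — {back_panel, cam, divider, runner, shelf, side_panel}
7. rail@(1, 1) [+y clear] — {back_panel, cam, divider, rail, runner, shelf, side_panel}
8. stretcher@(1, 2) [+x clear] — {back_panel, cam, divider, rail, runner, shelf, side_panel, stretcher}
9. dowel@(1, 3) [+x clear] — {back_panel, cam, divider, dowel, rail, runner, shelf, side_panel, stretcher}

back_panel; divider; side_panel; cam; runner; shelf; rail; stretcher; dowel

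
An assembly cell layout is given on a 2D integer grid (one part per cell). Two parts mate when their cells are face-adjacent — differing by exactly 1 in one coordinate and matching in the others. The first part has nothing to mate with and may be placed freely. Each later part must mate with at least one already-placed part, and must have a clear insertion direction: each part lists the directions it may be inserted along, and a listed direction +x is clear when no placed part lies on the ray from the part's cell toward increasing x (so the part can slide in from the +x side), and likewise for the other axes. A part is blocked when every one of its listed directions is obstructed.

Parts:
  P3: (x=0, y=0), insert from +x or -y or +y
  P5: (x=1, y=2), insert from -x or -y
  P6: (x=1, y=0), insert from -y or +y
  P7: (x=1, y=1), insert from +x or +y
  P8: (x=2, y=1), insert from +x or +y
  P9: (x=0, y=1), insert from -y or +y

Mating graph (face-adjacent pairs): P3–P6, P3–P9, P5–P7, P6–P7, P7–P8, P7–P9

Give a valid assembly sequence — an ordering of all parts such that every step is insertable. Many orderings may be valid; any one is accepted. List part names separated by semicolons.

1. P6@(1, 0) [-y clear] — {P6}
2. P3@(0, 0) [-y clear] — {P3, P6}
3. P9@(0, 1) [+y clear] — {P3, P6, P9}
4. P7@(1, 1) [+x clear] — {P3, P6, P7, P9}
5. P8@(2, 1) [+x clear] — {P3, P6, P7, P8, P9}
6. P5@(1, 2) [-x clear] — {P3, P5, P6, P7, P8, P9}

P6; P3; P9; P7; P8; P5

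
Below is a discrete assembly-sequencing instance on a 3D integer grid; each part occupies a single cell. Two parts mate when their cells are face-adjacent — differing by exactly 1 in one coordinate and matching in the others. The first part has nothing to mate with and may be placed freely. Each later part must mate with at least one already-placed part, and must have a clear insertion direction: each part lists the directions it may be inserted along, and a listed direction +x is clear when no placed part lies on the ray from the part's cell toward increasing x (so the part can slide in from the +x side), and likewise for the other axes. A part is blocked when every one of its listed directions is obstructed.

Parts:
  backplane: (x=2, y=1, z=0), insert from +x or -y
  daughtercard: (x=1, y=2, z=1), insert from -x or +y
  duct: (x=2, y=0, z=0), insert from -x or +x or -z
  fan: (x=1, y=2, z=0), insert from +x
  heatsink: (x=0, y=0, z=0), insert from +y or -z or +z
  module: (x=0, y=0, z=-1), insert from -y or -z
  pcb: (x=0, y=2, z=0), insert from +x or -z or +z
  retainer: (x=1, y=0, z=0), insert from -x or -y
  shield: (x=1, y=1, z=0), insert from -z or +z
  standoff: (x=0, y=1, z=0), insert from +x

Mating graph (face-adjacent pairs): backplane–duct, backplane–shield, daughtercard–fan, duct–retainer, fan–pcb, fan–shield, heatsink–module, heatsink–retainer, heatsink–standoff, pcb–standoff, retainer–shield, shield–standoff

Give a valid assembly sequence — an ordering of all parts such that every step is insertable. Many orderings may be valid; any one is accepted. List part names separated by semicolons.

1. standoff@(0, 1, 0) [+x clear] — {standoff}
2. pcb@(0, 2, 0) [+x clear] — {pcb, standoff}
3. fan@(1, 2, 0) [+x clear] — {fan, pcb, standoff}
4. daughtercard@(1, 2, 1) [-x clear] — {daughtercard, fan, pcb, standoff}
5. shield@(1, 1, 0) [-z clear] — {daughtercard, fan, pcb, shield, standoff}
6. backplane@(2, 1, 0) [+x clear] — {backplane, daughtercard, fan, pcb, shield, standoff}
7. retainer@(1, 0, 0) [-x clear] — {backplane, daughtercard, fan, pcb, retainer, shield, standoff}
8. duct@(2, 0, 0) [+x clear] — {backplane, daughtercard, duct, fan, pcb, retainer, shield, standoff}
9. heatsink@(0, 0, 0) [-z clear] — {backplane, daughtercard, duct, fan, heatsink, pcb, retainer, shield, standoff}
10. module@(0, 0, -1) [-y clear] — {backplane, daughtercard, duct, fan, heatsink, module, pcb, retainer, shield, standoff}

standoff; pcb; fan; daughtercard; shield; backplane; retainer; duct; heatsink; module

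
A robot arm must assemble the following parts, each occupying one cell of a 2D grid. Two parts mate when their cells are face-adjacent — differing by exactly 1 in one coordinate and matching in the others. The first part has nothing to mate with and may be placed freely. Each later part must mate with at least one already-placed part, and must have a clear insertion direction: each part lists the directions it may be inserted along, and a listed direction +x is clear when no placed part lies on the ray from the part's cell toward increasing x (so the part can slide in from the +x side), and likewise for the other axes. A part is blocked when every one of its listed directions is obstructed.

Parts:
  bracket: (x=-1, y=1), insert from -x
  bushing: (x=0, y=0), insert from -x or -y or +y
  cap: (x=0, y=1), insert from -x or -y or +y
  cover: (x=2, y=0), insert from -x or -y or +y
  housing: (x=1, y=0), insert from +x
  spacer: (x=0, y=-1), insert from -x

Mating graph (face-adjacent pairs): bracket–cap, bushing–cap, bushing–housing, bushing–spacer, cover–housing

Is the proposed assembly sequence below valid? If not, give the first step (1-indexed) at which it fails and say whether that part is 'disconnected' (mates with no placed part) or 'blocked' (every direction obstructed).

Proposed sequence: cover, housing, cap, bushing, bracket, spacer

1. cover@(2, 0) [-x clear] — {cover}
2. housing@(1, 0) — +x all obstructed ⇒ blocked

Invalid at step 2 (blocked)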